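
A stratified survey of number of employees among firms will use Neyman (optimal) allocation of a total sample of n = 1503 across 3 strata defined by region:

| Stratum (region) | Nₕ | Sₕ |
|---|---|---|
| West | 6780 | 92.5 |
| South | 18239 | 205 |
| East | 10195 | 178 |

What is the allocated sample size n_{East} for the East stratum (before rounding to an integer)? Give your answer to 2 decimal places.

Neyman allocation: nₕ = n·NₕSₕ / Σⱼ NⱼSⱼ.
Σ NⱼSⱼ = 6780·92.5 + 18239·205 + 10195·178 = 6.180855 × 10^6.
n_{East} = 1503·10195·178 / (6.180855 × 10^6) = 441.28.

441.28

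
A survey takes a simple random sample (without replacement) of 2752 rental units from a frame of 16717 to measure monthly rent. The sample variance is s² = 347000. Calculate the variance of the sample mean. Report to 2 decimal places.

105.33

Under SRS without replacement, Var(ȳ) = (1 − f)·s²/n with f = n/N = 2752/16717 = 0.16462284.
Var(ȳ) = (1 − 0.16462284)·347000/2752 = 0.83537716·126.09012 = 105.3328.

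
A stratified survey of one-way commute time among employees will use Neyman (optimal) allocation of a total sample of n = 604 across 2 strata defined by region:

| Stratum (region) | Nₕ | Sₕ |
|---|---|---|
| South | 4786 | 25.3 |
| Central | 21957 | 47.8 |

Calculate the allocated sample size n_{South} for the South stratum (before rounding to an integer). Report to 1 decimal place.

62.5

Neyman allocation: nₕ = n·NₕSₕ / Σⱼ NⱼSⱼ.
Σ NⱼSⱼ = 4786·25.3 + 21957·47.8 = 1.1706304 × 10^6.
n_{South} = 604·4786·25.3 / (1.1706304 × 10^6) = 62.5.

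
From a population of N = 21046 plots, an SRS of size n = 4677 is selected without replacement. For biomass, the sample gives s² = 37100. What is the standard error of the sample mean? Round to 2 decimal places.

2.48

Under SRS without replacement, Var(ȳ) = (1 − f)·s²/n with f = n/N = 4677/21046 = 0.22222750.
Var(ȳ) = (1 − 0.22222750)·37100/4677 = 0.77777250·7.9324353 = 6.16963.
SE(ȳ) = √(6.16963) = 2.48.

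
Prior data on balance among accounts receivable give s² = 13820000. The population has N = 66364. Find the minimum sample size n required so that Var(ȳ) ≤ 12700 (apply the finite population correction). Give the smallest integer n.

1071

Without fpc, n₀ = s²/D = 13820000/12700 = 1088.1890.
With fpc, (1 − n/N)·s²/n ≤ D requires n ≥ n₀/(1 + n₀/N) = 1088.1890/(1 + 1088.1890/66364) = 1070.6335.
Rounding up, n = 1071.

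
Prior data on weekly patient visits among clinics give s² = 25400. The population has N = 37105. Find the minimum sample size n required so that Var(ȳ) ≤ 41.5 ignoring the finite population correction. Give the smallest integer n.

Without fpc, n₀ = s²/D = 25400/41.5 = 612.0482.
Rounding up, n = 613.

613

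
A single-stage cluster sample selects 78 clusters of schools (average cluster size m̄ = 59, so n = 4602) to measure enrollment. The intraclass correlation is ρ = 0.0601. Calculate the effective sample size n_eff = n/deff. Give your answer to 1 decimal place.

deff = 1 + (59 − 1)·0.0601 = 1 + 3.4858 = 4.4858.
n_eff = 4602 / 4.4858 = 1025.9.

1025.9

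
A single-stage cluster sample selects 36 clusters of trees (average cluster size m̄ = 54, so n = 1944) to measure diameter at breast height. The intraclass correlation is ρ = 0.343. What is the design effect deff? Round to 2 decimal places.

19.18

deff = 1 + (54 − 1)·0.343 = 1 + 18.179 = 19.179.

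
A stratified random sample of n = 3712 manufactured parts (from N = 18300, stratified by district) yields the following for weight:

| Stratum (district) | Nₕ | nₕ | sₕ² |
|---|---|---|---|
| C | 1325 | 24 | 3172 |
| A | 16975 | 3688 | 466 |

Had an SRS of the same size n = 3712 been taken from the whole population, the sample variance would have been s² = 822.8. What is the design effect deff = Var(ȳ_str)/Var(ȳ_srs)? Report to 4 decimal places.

Var(ȳ_str) = Σ Wₕ²(1−fₕ)sₕ²/nₕ with Wₕ = Nₕ/18300:
  C: (1325/18300)²·(1−24/1325)·3172/24 = 0.68031952
  A: (16975/18300)²·(1−3688/16975)·466/3688 = 0.085099997
  → Var(ȳ_str) = 0.76541952.
Var(ȳ_srs) = (1 − 3712/18300)·822.8/3712 = 0.17669773.
deff = 0.76541952 / 0.17669773 = 4.3318.

4.3318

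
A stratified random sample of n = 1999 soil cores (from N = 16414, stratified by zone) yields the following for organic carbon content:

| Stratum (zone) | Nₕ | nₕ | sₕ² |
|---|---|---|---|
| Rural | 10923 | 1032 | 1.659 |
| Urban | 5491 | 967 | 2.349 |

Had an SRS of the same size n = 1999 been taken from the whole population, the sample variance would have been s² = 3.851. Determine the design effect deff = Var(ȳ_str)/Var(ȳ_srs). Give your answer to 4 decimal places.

Var(ȳ_str) = Σ Wₕ²(1−fₕ)sₕ²/nₕ with Wₕ = Nₕ/16414:
  Rural: (10923/16414)²·(1−1032/10923)·1.659/1032 = 6.4464403 × 10^-4
  Urban: (5491/16414)²·(1−967/5491)·2.349/967 = 2.2397612 × 10^-4
  → Var(ȳ_str) = 8.6862015 × 10^-4.
Var(ȳ_srs) = (1 − 1999/16414)·3.851/1999 = 0.0016918464.
deff = (8.6862015 × 10^-4) / 0.0016918464 = 0.5134.

0.5134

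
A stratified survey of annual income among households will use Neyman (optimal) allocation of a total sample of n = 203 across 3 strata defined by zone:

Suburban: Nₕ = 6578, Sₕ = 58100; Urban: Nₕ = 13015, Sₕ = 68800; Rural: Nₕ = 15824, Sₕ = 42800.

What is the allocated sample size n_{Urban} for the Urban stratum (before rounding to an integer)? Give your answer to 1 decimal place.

Neyman allocation: nₕ = n·NₕSₕ / Σⱼ NⱼSⱼ.
Σ NⱼSⱼ = 6578·58100 + 13015·68800 + 15824·42800 = 1.954881 × 10^9.
n_{Urban} = 203·13015·68800 / (1.954881 × 10^9) = 93.0.

93.0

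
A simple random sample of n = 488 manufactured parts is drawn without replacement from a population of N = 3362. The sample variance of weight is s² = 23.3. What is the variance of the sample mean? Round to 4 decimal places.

0.0408

Under SRS without replacement, Var(ȳ) = (1 − f)·s²/n with f = n/N = 488/3362 = 0.14515170.
Var(ȳ) = (1 − 0.14515170)·23.3/488 = 0.85484830·0.047745902 = 0.040815503.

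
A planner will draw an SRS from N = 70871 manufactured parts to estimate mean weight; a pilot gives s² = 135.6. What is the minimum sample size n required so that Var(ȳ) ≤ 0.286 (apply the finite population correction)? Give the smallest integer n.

Without fpc, n₀ = s²/D = 135.6/0.286 = 474.1259.
With fpc, (1 − n/N)·s²/n ≤ D requires n ≥ n₀/(1 + n₀/N) = 474.1259/(1 + 474.1259/70871) = 470.9751.
Rounding up, n = 471.

471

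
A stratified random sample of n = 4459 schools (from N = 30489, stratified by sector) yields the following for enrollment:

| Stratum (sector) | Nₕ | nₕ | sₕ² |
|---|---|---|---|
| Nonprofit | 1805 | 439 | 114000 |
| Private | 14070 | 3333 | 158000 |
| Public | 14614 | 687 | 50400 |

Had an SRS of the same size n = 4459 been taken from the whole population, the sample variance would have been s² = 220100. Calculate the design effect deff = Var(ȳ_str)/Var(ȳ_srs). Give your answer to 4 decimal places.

0.5803

Var(ȳ_str) = Σ Wₕ²(1−fₕ)sₕ²/nₕ with Wₕ = Nₕ/30489:
  Nonprofit: (1805/30489)²·(1−439/1805)·114000/439 = 0.68878214
  Private: (14070/30489)²·(1−3333/14070)·158000/3333 = 7.7039324
  Public: (14614/30489)²·(1−687/14614)·50400/687 = 16.062536
  → Var(ȳ_str) = 24.455251.
Var(ȳ_srs) = (1 − 4459/30489)·220100/4459 = 42.141846.
deff = 24.455251 / 42.141846 = 0.5803.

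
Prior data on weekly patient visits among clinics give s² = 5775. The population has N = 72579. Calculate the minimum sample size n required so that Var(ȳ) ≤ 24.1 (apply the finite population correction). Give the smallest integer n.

239

Without fpc, n₀ = s²/D = 5775/24.1 = 239.6266.
With fpc, (1 − n/N)·s²/n ≤ D requires n ≥ n₀/(1 + n₀/N) = 239.6266/(1 + 239.6266/72579) = 238.8381.
Rounding up, n = 239.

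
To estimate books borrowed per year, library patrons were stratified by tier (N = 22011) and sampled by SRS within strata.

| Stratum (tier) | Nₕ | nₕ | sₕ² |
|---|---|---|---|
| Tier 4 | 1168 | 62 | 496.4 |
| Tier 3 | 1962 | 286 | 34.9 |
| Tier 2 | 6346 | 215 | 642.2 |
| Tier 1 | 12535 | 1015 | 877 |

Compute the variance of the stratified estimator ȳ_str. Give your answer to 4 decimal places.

0.5196

Var(ȳ_str) = Σₕ Wₕ²(1 − fₕ)sₕ²/nₕ with Wₕ = Nₕ/N, N = 22011.
Tier 4: Wₕ = 0.05306438; term = 0.05306438²·(1 − 0.05308219)·496.4/62 = 0.021348064.
Tier 3: Wₕ = 0.08913725; term = 0.08913725²·(1 − 0.14576962)·34.9/286 = 8.2823364 × 10^-4.
Tier 2: Wₕ = 0.28831039; term = 0.28831039²·(1 − 0.03387961)·642.2/215 = 0.23987428.
Tier 1: Wₕ = 0.56948798; term = 0.56948798²·(1 − 0.08097327)·877/1015 = 0.25753177.
Sum = 0.51958235.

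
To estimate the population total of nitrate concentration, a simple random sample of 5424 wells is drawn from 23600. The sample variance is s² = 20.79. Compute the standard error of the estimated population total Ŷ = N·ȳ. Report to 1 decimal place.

Var(Ŷ) = N²·Var(ȳ) = N²·(1 − n/N)·s²/n.
f = 5424/23600 = 0.22983051; Var(ȳ) = 0.77016949·20.79/5424 = 0.0029520324.
Var(Ŷ) = 23600² · 0.0029520324 = 1.644164 × 10^6.
SE(Ŷ) = √(1.644164 × 10^6) = 1282.2.

1282.2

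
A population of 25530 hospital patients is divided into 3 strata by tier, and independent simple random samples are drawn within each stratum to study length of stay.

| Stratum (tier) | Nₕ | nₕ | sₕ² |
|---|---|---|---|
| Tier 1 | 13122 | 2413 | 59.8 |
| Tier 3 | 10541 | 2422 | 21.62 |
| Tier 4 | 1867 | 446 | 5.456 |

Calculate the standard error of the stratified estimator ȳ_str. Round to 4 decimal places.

0.0810

Var(ȳ_str) = Σₕ Wₕ²(1 − fₕ)sₕ²/nₕ with Wₕ = Nₕ/N, N = 25530.
Tier 1: Wₕ = 0.51398355; term = 0.51398355²·(1 − 0.18388965)·59.8/2413 = 0.0053430739.
Tier 3: Wₕ = 0.41288680; term = 0.41288680²·(1 − 0.22976947)·21.62/2422 = 0.0011720989.
Tier 4: Wₕ = 0.07312965; term = 0.07312965²·(1 − 0.23888591)·5.456/446 = 4.9793914 × 10^-5.
Sum = 0.0065649667.
SE = √(0.0065649667) = 0.0810.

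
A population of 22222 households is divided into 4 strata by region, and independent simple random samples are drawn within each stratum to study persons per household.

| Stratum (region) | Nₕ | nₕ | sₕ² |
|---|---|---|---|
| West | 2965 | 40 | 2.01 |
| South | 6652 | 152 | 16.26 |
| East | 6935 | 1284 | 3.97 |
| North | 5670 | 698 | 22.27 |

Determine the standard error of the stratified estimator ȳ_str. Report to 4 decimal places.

0.1110

Var(ȳ_str) = Σₕ Wₕ²(1 − fₕ)sₕ²/nₕ with Wₕ = Nₕ/N, N = 22222.
West: Wₕ = 0.13342633; term = 0.13342633²·(1 − 0.01349073)·2.01/40 = 8.8251145 × 10^-4.
South: Wₕ = 0.29934299; term = 0.29934299²·(1 − 0.02285027)·16.26/152 = 0.0093664768.
East: Wₕ = 0.31207812; term = 0.31207812²·(1 − 0.18514780)·3.97/1284 = 2.4537537 × 10^-4.
North: Wₕ = 0.25515255; term = 0.25515255²·(1 − 0.12310406)·22.27/698 = 0.0018214308.
Sum = 0.012315794.
SE = √(0.012315794) = 0.1110.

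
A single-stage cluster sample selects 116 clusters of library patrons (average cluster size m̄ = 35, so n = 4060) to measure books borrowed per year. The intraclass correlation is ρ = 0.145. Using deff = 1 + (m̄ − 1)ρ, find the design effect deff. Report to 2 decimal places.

5.93

deff = 1 + (35 − 1)·0.145 = 1 + 4.93 = 5.93.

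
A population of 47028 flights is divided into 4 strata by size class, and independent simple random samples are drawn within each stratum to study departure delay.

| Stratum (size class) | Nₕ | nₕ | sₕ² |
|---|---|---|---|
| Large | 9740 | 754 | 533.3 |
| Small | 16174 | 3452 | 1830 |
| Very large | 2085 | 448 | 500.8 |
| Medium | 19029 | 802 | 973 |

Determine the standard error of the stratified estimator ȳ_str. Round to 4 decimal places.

Var(ȳ_str) = Σₕ Wₕ²(1 − fₕ)sₕ²/nₕ with Wₕ = Nₕ/N, N = 47028.
Large: Wₕ = 0.20711066; term = 0.20711066²·(1 − 0.07741273)·533.3/754 = 0.027990625.
Small: Wₕ = 0.34392277; term = 0.34392277²·(1 − 0.21342896)·1830/3452 = 0.049321936.
Very large: Wₕ = 0.04433529; term = 0.04433529²·(1 − 0.21486811)·500.8/448 = 0.0017251546.
Medium: Wₕ = 0.40463128; term = 0.40463128²·(1 − 0.04214620)·973/802 = 0.190264.
Sum = 0.26930172.
SE = √(0.26930172) = 0.5189.

0.5189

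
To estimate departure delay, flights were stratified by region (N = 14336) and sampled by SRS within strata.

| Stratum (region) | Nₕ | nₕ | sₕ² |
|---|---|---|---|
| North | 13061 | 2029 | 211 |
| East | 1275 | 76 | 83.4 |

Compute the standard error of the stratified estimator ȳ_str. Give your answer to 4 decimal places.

0.2847

Var(ȳ_str) = Σₕ Wₕ²(1 − fₕ)sₕ²/nₕ with Wₕ = Nₕ/N, N = 14336.
North: Wₕ = 0.91106306; term = 0.91106306²·(1 − 0.15534798)·211/2029 = 0.072907987.
East: Wₕ = 0.08893694; term = 0.08893694²·(1 − 0.05960784)·83.4/76 = 0.0081625498.
Sum = 0.081070537.
SE = √(0.081070537) = 0.2847.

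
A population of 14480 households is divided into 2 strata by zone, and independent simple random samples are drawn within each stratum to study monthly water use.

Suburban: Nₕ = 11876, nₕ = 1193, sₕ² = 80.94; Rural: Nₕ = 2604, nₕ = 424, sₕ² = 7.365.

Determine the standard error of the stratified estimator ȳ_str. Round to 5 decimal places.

Var(ȳ_str) = Σₕ Wₕ²(1 − fₕ)sₕ²/nₕ with Wₕ = Nₕ/N, N = 14480.
Suburban: Wₕ = 0.82016575; term = 0.82016575²·(1 − 0.10045470)·80.94/1193 = 0.041053392.
Rural: Wₕ = 0.17983425; term = 0.17983425²·(1 − 0.16282642)·7.365/424 = 4.7029162 × 10^-4.
Sum = 0.041523684.
SE = √(0.041523684) = 0.20377.

0.20377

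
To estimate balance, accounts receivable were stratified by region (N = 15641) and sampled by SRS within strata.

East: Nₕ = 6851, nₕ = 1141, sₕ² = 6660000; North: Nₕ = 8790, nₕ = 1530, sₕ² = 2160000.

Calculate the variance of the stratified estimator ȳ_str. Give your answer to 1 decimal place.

Var(ȳ_str) = Σₕ Wₕ²(1 − fₕ)sₕ²/nₕ with Wₕ = Nₕ/N, N = 15641.
East: Wₕ = 0.43801547; term = 0.43801547²·(1 − 0.16654503)·6660000/1141 = 933.36095.
North: Wₕ = 0.56198453; term = 0.56198453²·(1 − 0.17406143)·2160000/1530 = 368.26359.
Sum = 1301.6245.

1301.6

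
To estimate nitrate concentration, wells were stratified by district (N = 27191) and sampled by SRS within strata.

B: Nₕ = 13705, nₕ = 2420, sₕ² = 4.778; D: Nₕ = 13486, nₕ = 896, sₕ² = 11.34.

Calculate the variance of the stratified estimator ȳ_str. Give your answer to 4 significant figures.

Var(ȳ_str) = Σₕ Wₕ²(1 − fₕ)sₕ²/nₕ with Wₕ = Nₕ/N, N = 27191.
B: Wₕ = 0.50402707; term = 0.50402707²·(1 − 0.17657789)·4.778/2420 = 4.1301043 × 10^-4.
D: Wₕ = 0.49597293; term = 0.49597293²·(1 − 0.06643927)·11.34/896 = 0.0029064548.
Sum = 0.0033194652.

0.003319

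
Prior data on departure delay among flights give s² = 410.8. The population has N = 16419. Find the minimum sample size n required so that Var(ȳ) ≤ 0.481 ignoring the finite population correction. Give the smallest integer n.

Without fpc, n₀ = s²/D = 410.8/0.481 = 854.0541.
Rounding up, n = 855.

855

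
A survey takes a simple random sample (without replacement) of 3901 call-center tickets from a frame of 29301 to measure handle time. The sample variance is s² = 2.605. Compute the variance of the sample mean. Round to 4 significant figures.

Under SRS without replacement, Var(ȳ) = (1 − f)·s²/n with f = n/N = 3901/29301 = 0.13313539.
Var(ȳ) = (1 − 0.13313539)·2.605/3901 = 0.86686461·6.6777749 × 10^-4 = 5.7887268 × 10^-4.

5.789 × 10^-4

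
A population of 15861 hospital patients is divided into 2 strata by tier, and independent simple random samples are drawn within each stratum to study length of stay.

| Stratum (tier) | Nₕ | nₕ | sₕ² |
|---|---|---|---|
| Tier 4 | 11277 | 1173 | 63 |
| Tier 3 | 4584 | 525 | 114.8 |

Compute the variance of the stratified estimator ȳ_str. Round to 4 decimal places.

Var(ȳ_str) = Σₕ Wₕ²(1 − fₕ)sₕ²/nₕ with Wₕ = Nₕ/N, N = 15861.
Tier 4: Wₕ = 0.71098922; term = 0.71098922²·(1 − 0.10401703)·63/1173 = 0.024325867.
Tier 3: Wₕ = 0.28901078; term = 0.28901078²·(1 − 0.11452880)·114.8/525 = 0.016172796.
Sum = 0.040498663.

0.0405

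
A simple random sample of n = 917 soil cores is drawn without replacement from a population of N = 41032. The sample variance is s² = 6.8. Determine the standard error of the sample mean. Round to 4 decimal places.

0.0851

Under SRS without replacement, Var(ȳ) = (1 − f)·s²/n with f = n/N = 917/41032 = 0.02234841.
Var(ȳ) = (1 − 0.02234841)·6.8/917 = 0.97765159·0.0074154853 = 0.007249761.
SE(ȳ) = √(0.007249761) = 0.0851.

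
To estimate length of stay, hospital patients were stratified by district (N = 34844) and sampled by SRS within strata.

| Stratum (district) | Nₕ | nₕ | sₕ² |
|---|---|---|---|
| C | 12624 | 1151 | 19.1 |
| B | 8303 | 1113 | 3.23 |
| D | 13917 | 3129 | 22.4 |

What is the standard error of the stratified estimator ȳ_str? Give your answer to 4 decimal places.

0.0548

Var(ȳ_str) = Σₕ Wₕ²(1 − fₕ)sₕ²/nₕ with Wₕ = Nₕ/N, N = 34844.
C: Wₕ = 0.36230054; term = 0.36230054²·(1 − 0.09117554)·19.1/1151 = 0.0019795935.
B: Wₕ = 0.23829067; term = 0.23829067²·(1 − 0.13404793)·3.23/1113 = 1.4269714 × 10^-4.
D: Wₕ = 0.39940879; term = 0.39940879²·(1 − 0.22483294)·22.4/3129 = 8.8526442 × 10^-4.
Sum = 0.0030075551.
SE = √(0.0030075551) = 0.0548.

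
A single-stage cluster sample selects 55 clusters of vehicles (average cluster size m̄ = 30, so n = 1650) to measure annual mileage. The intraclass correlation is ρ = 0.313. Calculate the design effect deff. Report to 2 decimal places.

deff = 1 + (30 − 1)·0.313 = 1 + 9.077 = 10.077.

10.08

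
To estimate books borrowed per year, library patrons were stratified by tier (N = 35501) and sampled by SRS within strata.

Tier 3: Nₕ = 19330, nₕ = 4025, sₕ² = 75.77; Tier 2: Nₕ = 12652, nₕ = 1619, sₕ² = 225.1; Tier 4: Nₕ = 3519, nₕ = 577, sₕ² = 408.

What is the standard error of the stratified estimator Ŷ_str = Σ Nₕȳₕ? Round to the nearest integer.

5683

Var(Ŷ_str) = Σₕ Nₕ²(1 − fₕ)sₕ²/nₕ.
Tier 3: 19330²·(1 − 4025/19330)·75.77/4025 = 5.5692484 × 10^6.
Tier 2: 12652²·(1 − 1619/12652)·225.1/1619 = 1.940803 × 10^7.
Tier 4: 3519²·(1 − 577/3519)·408/577 = 7.3205934 × 10^6.
Sum = 3.2297872 × 10^7.
SE = √(3.2297872 × 10^7) = 5683.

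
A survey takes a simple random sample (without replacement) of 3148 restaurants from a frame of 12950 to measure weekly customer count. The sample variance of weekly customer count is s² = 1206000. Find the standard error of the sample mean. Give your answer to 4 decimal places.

Under SRS without replacement, Var(ȳ) = (1 − f)·s²/n with f = n/N = 3148/12950 = 0.24308880.
Var(ȳ) = (1 − 0.24308880)·1206000/3148 = 0.75691120·383.10038 = 289.97297.
SE(ȳ) = √(289.97297) = 17.0286.

17.0286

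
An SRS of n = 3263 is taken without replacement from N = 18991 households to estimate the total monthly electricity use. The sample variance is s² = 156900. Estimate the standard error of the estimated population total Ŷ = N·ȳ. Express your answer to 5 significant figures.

Var(Ŷ) = N²·Var(ȳ) = N²·(1 − n/N)·s²/n.
f = 3263/18991 = 0.17181823; Var(ȳ) = 0.82818177·156900/3263 = 39.822777.
Var(Ŷ) = 18991² · 39.822777 = 1.4362406 × 10^10.
SE(Ŷ) = √(1.4362406 × 10^10) = 119840.

119840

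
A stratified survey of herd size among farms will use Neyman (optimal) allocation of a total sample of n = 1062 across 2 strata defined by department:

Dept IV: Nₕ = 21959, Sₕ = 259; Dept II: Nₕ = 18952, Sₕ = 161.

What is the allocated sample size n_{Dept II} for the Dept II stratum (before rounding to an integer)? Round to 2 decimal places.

Neyman allocation: nₕ = n·NₕSₕ / Σⱼ NⱼSⱼ.
Σ NⱼSⱼ = 21959·259 + 18952·161 = 8.738653 × 10^6.
n_{Dept II} = 1062·18952·161 / (8.738653 × 10^6) = 370.82.

370.82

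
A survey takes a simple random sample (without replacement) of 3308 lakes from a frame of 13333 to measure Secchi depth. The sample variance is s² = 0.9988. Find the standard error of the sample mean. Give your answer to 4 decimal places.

0.0151

Under SRS without replacement, Var(ȳ) = (1 − f)·s²/n with f = n/N = 3308/13333 = 0.24810620.
Var(ȳ) = (1 − 0.24810620)·0.9988/3308 = 0.75189380·3.019347 × 10^-4 = 2.2702283 × 10^-4.
SE(ȳ) = √(2.2702283 × 10^-4) = 0.0151.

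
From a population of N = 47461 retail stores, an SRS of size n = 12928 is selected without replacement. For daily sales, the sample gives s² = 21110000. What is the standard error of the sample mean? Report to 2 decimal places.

34.47

Under SRS without replacement, Var(ȳ) = (1 − f)·s²/n with f = n/N = 12928/47461 = 0.27239207.
Var(ȳ) = (1 − 0.27239207)·21110000/12928 = 0.72760793·1632.8899 = 1188.1036.
SE(ȳ) = √(1188.1036) = 34.47.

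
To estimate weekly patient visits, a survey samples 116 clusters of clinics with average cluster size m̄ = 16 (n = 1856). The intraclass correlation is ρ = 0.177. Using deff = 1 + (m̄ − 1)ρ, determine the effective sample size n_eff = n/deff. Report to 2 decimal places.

deff = 1 + (16 − 1)·0.177 = 1 + 2.655 = 3.655.
n_eff = 1856 / 3.655 = 507.80.

507.80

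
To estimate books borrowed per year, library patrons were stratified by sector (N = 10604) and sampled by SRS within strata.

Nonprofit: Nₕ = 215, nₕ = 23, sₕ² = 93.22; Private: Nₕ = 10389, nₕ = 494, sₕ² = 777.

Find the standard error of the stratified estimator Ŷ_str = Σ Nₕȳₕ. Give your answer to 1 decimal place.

12722.3

Var(Ŷ_str) = Σₕ Nₕ²(1 − fₕ)sₕ²/nₕ.
Nonprofit: 215²·(1 − 23/215)·93.22/23 = 167309.63.
Private: 10389²·(1 − 494/10389)·777/494 = 1.6169017 × 10^8.
Sum = 1.6185748 × 10^8.
SE = √(1.6185748 × 10^8) = 12722.3.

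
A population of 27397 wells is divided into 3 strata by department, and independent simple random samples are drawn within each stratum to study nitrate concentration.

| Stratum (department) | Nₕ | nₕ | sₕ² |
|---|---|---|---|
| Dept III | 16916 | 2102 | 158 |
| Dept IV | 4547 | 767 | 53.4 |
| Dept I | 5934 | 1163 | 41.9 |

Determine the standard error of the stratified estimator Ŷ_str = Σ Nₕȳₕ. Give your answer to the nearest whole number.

Var(Ŷ_str) = Σₕ Nₕ²(1 − fₕ)sₕ²/nₕ.
Dept III: 16916²·(1 − 2102/16916)·158/2102 = 1.8836248 × 10^7.
Dept IV: 4547²·(1 − 767/4547)·53.4/767 = 1.1966376 × 10^6.
Dept I: 5934²·(1 − 1163/5934)·41.9/1163 = 1.0199791 × 10^6.
Sum = 2.1052865 × 10^7.
SE = √(2.1052865 × 10^7) = 4588.

4588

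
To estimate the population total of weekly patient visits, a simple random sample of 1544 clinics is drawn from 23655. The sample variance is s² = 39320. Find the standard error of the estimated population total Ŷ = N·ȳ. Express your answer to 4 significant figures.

Var(Ŷ) = N²·Var(ȳ) = N²·(1 − n/N)·s²/n.
f = 1544/23655 = 0.06527161; Var(ȳ) = 0.93472839·39320/1544 = 23.804093.
Var(Ŷ) = 23655² · 23.804093 = 1.3319795 × 10^10.
SE(Ŷ) = √(1.3319795 × 10^10) = 115400.

115400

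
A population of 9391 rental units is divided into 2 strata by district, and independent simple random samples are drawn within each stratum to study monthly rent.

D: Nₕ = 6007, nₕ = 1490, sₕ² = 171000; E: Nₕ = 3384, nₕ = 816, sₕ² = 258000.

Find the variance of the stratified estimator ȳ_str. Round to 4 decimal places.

66.4649

Var(ȳ_str) = Σₕ Wₕ²(1 − fₕ)sₕ²/nₕ with Wₕ = Nₕ/N, N = 9391.
D: Wₕ = 0.63965499; term = 0.63965499²·(1 − 0.24804395)·171000/1490 = 35.309688.
E: Wₕ = 0.36034501; term = 0.36034501²·(1 − 0.24113475)·258000/816 = 31.15525.
Sum = 66.464938.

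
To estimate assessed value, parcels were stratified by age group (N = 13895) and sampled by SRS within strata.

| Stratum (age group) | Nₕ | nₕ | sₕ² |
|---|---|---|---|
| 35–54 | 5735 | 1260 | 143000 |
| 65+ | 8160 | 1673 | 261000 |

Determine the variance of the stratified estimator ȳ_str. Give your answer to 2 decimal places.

Var(ȳ_str) = Σₕ Wₕ²(1 − fₕ)sₕ²/nₕ with Wₕ = Nₕ/N, N = 13895.
35–54: Wₕ = 0.41273840; term = 0.41273840²·(1 − 0.21970357)·143000/1260 = 15.086026.
65+: Wₕ = 0.58726160; term = 0.58726160²·(1 − 0.20502451)·261000/1673 = 42.772193.
Sum = 57.858219.

57.86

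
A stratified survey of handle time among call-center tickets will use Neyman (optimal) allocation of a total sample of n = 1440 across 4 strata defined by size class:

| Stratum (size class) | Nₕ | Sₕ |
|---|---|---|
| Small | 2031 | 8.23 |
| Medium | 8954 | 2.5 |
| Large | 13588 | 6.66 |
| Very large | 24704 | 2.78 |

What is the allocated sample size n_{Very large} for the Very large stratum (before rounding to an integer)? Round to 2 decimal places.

Neyman allocation: nₕ = n·NₕSₕ / Σⱼ NⱼSⱼ.
Σ NⱼSⱼ = 2031·8.23 + 8954·2.5 + 13588·6.66 + 24704·2.78 = 198273.33.
n_{Very large} = 1440·24704·2.78 / 198273.33 = 498.78.

498.78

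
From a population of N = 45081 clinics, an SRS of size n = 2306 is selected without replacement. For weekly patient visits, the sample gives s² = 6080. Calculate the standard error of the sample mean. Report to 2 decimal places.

1.58

Under SRS without replacement, Var(ȳ) = (1 − f)·s²/n with f = n/N = 2306/45081 = 0.05115237.
Var(ȳ) = (1 − 0.05115237)·6080/2306 = 0.94884763·2.6366002 = 2.5017318.
SE(ȳ) = √(2.5017318) = 1.58.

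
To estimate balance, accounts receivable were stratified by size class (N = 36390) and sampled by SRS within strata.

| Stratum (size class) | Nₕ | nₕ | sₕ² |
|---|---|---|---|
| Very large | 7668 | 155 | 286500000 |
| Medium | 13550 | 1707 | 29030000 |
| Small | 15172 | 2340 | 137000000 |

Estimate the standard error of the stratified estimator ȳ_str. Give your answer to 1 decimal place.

301.8

Var(ȳ_str) = Σₕ Wₕ²(1 − fₕ)sₕ²/nₕ with Wₕ = Nₕ/N, N = 36390.
Very large: Wₕ = 0.21071723; term = 0.21071723²·(1 − 0.02021388)·286500000/155 = 80412.638.
Medium: Wₕ = 0.37235504; term = 0.37235504²·(1 − 0.12597786)·29030000/1707 = 2060.8692.
Small: Wₕ = 0.41692773; term = 0.41692773²·(1 − 0.15423148)·137000000/2340 = 8607.5149.
Sum = 91081.022.
SE = √(91081.022) = 301.8.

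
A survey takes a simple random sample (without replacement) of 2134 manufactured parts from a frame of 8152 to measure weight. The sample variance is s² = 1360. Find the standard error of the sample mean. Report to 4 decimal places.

Under SRS without replacement, Var(ȳ) = (1 − f)·s²/n with f = n/N = 2134/8152 = 0.26177625.
Var(ȳ) = (1 − 0.26177625)·1360/2134 = 0.73822375·0.63730084 = 0.47047062.
SE(ȳ) = √(0.47047062) = 0.6859.

0.6859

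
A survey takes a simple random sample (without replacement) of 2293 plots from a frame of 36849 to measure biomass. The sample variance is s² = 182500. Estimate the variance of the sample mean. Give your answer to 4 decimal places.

Under SRS without replacement, Var(ȳ) = (1 − f)·s²/n with f = n/N = 2293/36849 = 0.06222693.
Var(ȳ) = (1 − 0.06222693)·182500/2293 = 0.93777307·79.590057 = 74.637412.

74.6374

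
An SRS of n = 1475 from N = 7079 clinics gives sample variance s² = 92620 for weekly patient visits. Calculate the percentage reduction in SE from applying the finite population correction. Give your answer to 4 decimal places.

11.0260

f = n/N = 1475/7079 = 0.20836276.
SE_no-fpc = √(s²/n) = 7.9242173; SE_fpc = √((1−f)s²/n) = 7.050493.
Ratio = √(1−f) = 0.88973998. Reduction = 100·(1 − 0.88973998) = 11.0260%.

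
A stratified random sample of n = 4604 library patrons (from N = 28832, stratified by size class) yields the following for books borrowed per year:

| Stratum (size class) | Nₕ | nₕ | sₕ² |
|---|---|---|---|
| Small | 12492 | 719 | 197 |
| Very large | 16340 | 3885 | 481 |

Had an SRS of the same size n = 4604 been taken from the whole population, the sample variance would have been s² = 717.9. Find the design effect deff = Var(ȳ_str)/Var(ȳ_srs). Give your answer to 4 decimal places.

0.6013

Var(ȳ_str) = Σ Wₕ²(1−fₕ)sₕ²/nₕ with Wₕ = Nₕ/28832:
  Small: (12492/28832)²·(1−719/12492)·197/719 = 0.048473783
  Very large: (16340/28832)²·(1−3885/16340)·481/3885 = 0.030311002
  → Var(ȳ_str) = 0.078784785.
Var(ȳ_srs) = (1 − 4604/28832)·717.9/4604 = 0.13103021.
deff = 0.078784785 / 0.13103021 = 0.6013.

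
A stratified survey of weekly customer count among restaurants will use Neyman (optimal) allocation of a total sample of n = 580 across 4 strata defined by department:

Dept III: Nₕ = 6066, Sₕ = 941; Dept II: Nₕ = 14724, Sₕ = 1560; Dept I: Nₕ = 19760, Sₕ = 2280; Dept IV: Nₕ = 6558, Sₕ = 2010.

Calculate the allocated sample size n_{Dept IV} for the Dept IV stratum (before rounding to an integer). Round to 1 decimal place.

88.0

Neyman allocation: nₕ = n·NₕSₕ / Σⱼ NⱼSⱼ.
Σ NⱼSⱼ = 6066·941 + 14724·1560 + 19760·2280 + 6558·2010 = 8.6911926 × 10^7.
n_{Dept IV} = 580·6558·2010 / (8.6911926 × 10^7) = 88.0.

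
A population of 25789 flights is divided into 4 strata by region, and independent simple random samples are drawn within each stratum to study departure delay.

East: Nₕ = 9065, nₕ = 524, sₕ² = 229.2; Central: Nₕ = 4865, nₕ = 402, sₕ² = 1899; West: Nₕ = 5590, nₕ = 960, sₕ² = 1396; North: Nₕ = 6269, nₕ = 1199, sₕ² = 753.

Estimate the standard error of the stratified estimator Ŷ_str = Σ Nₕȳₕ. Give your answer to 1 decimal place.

Var(Ŷ_str) = Σₕ Nₕ²(1 − fₕ)sₕ²/nₕ.
East: 9065²·(1 − 524/9065)·229.2/524 = 3.3865684 × 10^7.
Central: 4865²·(1 − 402/4865)·1899/402 = 1.0256723 × 10^8.
West: 5590²·(1 − 960/5590)·1396/960 = 3.7636305 × 10^7.
North: 6269²·(1 − 1199/6269)·753/1199 = 1.9960987 × 10^7.
Sum = 1.9403021 × 10^8.
SE = √(1.9403021 × 10^8) = 13929.5.

13929.5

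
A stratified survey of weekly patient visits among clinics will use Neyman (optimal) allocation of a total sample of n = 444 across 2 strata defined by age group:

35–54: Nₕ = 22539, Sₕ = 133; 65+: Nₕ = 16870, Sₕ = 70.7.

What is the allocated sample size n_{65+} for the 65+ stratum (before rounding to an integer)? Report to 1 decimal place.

Neyman allocation: nₕ = n·NₕSₕ / Σⱼ NⱼSⱼ.
Σ NⱼSⱼ = 22539·133 + 16870·70.7 = 4.190396 × 10^6.
n_{65+} = 444·16870·70.7 / (4.190396 × 10^6) = 126.4.

126.4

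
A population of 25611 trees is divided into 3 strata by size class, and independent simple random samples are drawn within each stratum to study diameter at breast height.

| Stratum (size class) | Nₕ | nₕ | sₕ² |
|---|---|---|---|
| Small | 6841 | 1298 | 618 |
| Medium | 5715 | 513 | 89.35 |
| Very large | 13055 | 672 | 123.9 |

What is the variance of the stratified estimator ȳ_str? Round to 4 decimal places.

Var(ȳ_str) = Σₕ Wₕ²(1 − fₕ)sₕ²/nₕ with Wₕ = Nₕ/N, N = 25611.
Small: Wₕ = 0.26711179; term = 0.26711179²·(1 − 0.18973834)·618/1298 = 0.027524864.
Medium: Wₕ = 0.22314630; term = 0.22314630²·(1 − 0.08976378)·89.35/513 = 0.0078942468.
Very large: Wₕ = 0.50974191; term = 0.50974191²·(1 − 0.05147453)·123.9/672 = 0.045441401.
Sum = 0.080860512.

0.0809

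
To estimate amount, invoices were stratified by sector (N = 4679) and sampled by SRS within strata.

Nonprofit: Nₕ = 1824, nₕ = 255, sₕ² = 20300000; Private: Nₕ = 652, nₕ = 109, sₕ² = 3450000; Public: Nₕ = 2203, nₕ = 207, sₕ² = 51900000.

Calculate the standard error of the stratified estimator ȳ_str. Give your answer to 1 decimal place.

Var(ȳ_str) = Σₕ Wₕ²(1 − fₕ)sₕ²/nₕ with Wₕ = Nₕ/N, N = 4679.
Nonprofit: Wₕ = 0.38982689; term = 0.38982689²·(1 − 0.13980263)·20300000/255 = 10406.329.
Private: Wₕ = 0.13934601; term = 0.13934601²·(1 − 0.16717791)·3450000/109 = 511.83966.
Public: Wₕ = 0.47082710; term = 0.47082710²·(1 − 0.09396278)·51900000/207 = 50357.708.
Sum = 61275.877.
SE = √(61275.877) = 247.5.

247.5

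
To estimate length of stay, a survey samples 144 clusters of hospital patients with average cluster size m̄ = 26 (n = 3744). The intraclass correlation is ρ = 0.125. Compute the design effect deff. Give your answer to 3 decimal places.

4.125

deff = 1 + (26 − 1)·0.125 = 1 + 3.125 = 4.125.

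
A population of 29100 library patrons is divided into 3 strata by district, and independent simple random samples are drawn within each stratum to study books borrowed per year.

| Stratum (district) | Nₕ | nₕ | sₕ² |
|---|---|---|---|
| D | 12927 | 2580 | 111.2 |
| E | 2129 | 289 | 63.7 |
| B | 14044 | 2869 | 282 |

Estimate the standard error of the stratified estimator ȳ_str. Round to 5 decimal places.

Var(ȳ_str) = Σₕ Wₕ²(1 − fₕ)sₕ²/nₕ with Wₕ = Nₕ/N, N = 29100.
D: Wₕ = 0.44422680; term = 0.44422680²·(1 − 0.19958227)·111.2/2580 = 0.0068078707.
E: Wₕ = 0.07316151; term = 0.07316151²·(1 − 0.13574448)·63.7/289 = 0.0010196452.
B: Wₕ = 0.48261168; term = 0.48261168²·(1 − 0.20428653)·282/2869 = 0.018216752.
Sum = 0.026044268.
SE = √(0.026044268) = 0.16138.

0.16138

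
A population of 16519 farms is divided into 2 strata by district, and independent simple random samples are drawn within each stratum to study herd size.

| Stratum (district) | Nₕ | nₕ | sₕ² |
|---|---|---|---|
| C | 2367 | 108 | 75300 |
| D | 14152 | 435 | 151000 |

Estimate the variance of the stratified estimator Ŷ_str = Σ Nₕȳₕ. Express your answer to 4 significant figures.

7.111 × 10^10

Var(Ŷ_str) = Σₕ Nₕ²(1 − fₕ)sₕ²/nₕ.
C: 2367²·(1 − 108/2367)·75300/108 = 3.7280842 × 10^9.
D: 14152²·(1 − 435/14152)·151000/435 = 6.738522 × 10^10.
Sum = 7.1113304 × 10^10.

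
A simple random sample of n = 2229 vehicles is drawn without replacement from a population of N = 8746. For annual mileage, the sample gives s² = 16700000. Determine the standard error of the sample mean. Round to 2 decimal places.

Under SRS without replacement, Var(ȳ) = (1 − f)·s²/n with f = n/N = 2229/8746 = 0.25485936.
Var(ȳ) = (1 − 0.25485936)·16700000/2229 = 0.74514064·7492.1489 = 5582.7046.
SE(ȳ) = √(5582.7046) = 74.72.

74.72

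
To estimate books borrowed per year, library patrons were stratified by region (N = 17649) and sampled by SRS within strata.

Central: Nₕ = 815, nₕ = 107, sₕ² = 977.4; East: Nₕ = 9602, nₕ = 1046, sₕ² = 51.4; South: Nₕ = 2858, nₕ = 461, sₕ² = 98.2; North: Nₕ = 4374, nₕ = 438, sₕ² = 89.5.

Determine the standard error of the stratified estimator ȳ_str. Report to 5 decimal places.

Var(ȳ_str) = Σₕ Wₕ²(1 − fₕ)sₕ²/nₕ with Wₕ = Nₕ/N, N = 17649.
Central: Wₕ = 0.04617825; term = 0.04617825²·(1 − 0.13128834)·977.4/107 = 0.016921514.
East: Wₕ = 0.54405349; term = 0.54405349²·(1 − 0.10893564)·51.4/1046 = 0.012960558.
South: Wₕ = 0.16193552; term = 0.16193552²·(1 − 0.16130161)·98.2/461 = 0.0046849031.
North: Wₕ = 0.24783274; term = 0.24783274²·(1 − 0.10013717)·89.5/438 = 0.011293865.
Sum = 0.04586084.
SE = √(0.04586084) = 0.21415.

0.21415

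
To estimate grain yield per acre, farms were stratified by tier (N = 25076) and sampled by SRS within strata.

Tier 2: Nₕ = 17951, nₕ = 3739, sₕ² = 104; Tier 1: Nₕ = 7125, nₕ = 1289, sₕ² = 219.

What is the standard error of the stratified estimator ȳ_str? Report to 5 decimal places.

0.15007

Var(ȳ_str) = Σₕ Wₕ²(1 − fₕ)sₕ²/nₕ with Wₕ = Nₕ/N, N = 25076.
Tier 2: Wₕ = 0.71586377; term = 0.71586377²·(1 − 0.20828923)·104/3739 = 0.011285094.
Tier 1: Wₕ = 0.28413623; term = 0.28413623²·(1 − 0.18091228)·219/1289 = 0.011235045.
Sum = 0.022520139.
SE = √(0.022520139) = 0.15007.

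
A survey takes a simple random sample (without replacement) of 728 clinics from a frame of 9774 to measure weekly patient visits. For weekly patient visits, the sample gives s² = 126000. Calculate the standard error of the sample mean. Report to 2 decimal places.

Under SRS without replacement, Var(ȳ) = (1 − f)·s²/n with f = n/N = 728/9774 = 0.07448332.
Var(ȳ) = (1 − 0.07448332)·126000/728 = 0.92551668·173.07692 = 160.18558.
SE(ȳ) = √(160.18558) = 12.66.

12.66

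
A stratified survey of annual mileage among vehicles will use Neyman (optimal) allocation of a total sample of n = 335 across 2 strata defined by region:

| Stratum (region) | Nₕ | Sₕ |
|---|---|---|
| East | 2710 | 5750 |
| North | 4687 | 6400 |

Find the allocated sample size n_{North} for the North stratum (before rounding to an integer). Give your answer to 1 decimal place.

Neyman allocation: nₕ = n·NₕSₕ / Σⱼ NⱼSⱼ.
Σ NⱼSⱼ = 2710·5750 + 4687·6400 = 4.55793 × 10^7.
n_{North} = 335·4687·6400 / (4.55793 × 10^7) = 220.5.

220.5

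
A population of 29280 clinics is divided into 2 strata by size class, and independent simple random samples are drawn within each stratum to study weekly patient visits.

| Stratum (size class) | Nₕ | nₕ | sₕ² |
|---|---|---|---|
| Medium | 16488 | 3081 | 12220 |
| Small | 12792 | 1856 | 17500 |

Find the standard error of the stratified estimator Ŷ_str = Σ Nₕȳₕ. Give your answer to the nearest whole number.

46859

Var(Ŷ_str) = Σₕ Nₕ²(1 − fₕ)sₕ²/nₕ.
Medium: 16488²·(1 − 3081/16488)·12220/3081 = 8.767567 × 10^8.
Small: 12792²·(1 − 1856/12792)·17500/1856 = 1.3190372 × 10^9.
Sum = 2.1957939 × 10^9.
SE = √(2.1957939 × 10^9) = 46859.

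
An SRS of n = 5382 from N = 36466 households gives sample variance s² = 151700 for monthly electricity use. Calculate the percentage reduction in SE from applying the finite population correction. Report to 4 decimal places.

7.6739

f = n/N = 5382/36466 = 0.14758954.
SE_no-fpc = √(s²/n) = 5.3091005; SE_fpc = √((1−f)s²/n) = 4.9016842.
Ratio = √(1−f) = 0.92326078. Reduction = 100·(1 − 0.92326078) = 7.6739%.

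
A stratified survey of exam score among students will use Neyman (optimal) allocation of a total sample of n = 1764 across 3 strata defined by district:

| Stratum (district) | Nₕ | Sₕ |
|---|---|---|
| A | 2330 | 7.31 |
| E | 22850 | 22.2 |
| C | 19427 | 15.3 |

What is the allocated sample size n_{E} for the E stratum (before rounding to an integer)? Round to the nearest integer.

1089

Neyman allocation: nₕ = n·NₕSₕ / Σⱼ NⱼSⱼ.
Σ NⱼSⱼ = 2330·7.31 + 22850·22.2 + 19427·15.3 = 821535.4.
n_{E} = 1764·22850·22.2 / 821535.4 = 1089.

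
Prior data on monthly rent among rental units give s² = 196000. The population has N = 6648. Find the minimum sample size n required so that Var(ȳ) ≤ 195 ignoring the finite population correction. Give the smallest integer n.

Without fpc, n₀ = s²/D = 196000/195 = 1005.1282.
Rounding up, n = 1006.

1006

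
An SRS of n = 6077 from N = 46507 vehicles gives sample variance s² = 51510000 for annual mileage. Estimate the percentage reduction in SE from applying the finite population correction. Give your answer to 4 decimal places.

6.7621

f = n/N = 6077/46507 = 0.13066850.
SE_no-fpc = √(s²/n) = 92.066399; SE_fpc = √((1−f)s²/n) = 85.840821.
Ratio = √(1−f) = 0.93237948. Reduction = 100·(1 − 0.93237948) = 6.7621%.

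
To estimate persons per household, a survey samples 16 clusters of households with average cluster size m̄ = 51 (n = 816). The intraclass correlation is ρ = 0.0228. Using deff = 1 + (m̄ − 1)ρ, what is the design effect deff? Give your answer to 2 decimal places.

deff = 1 + (51 − 1)·0.0228 = 1 + 1.14 = 2.14.

2.14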